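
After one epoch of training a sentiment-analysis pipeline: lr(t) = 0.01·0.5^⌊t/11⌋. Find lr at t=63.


n_drops = ⌊63/11⌋ = 5
lr = 0.01·0.5^5 = 0.01·0.03125 = 0.0003125

0.0003125


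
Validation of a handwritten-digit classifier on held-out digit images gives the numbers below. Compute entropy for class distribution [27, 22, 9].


Probabilities: [27/58, 22/58, 9/58] ≈ [0.4655, 0.3793, 0.1552]
H = -((27/58)·log₂(27/58) + (22/58)·log₂(22/58) + (9/58)·log₂(9/58))
  = 1.4611 bits

1.4611 bits


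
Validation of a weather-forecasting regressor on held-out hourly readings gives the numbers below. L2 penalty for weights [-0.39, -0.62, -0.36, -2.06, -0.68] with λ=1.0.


‖w‖₂² = (-0.39)² + (-0.62)² + (-0.36)² + (-2.06)² + (-0.68)²
     = 0.1521 + 0.3844 + 0.1296 + 4.2436 + 0.4624
     = 5.3721
λ·‖w‖₂² = 1.0·5.3721 = 5.3721

5.3721


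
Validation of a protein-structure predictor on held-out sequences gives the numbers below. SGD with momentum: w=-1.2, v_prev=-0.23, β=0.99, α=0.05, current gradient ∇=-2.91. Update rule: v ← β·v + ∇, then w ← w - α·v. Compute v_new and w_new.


v_new = 0.99·-0.23 - 2.91 = -0.2277 - 2.91 = -3.1377
w_new = -1.2 - 0.05·-3.1377 = -1.2 + 0.156885 = -1.043115

v_new=-3.1377, w_new=-1.043115


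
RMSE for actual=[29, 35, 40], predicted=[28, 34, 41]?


MSE = 3/3 = 1
RMSE = √(3/3) = 1.0

1.0


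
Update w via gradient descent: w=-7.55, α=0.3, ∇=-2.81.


w_new = w - α·∇
= -7.55 - 0.3·-2.81
= -7.55 + 0.843
= -6.707

-6.707


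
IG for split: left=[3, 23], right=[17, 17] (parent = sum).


Parent = [20, 40], H_parent = 0.9183
H_left = 0.5159 (n=26), H_right = 1 (n=34)
H_children = (26/60)·0.5159 + (34/60)·1 = 0.7902
IG = 0.9183 - 0.7902 = 0.1281

0.1281


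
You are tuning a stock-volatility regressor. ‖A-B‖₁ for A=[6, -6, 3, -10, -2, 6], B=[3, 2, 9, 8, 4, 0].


d = |6-3| + |-6-2| + |3-9| + |-10-8| + |-2-4| + |6-0|
  = 3 + 8 + 6 + 18 + 6 + 6
  = 47

47


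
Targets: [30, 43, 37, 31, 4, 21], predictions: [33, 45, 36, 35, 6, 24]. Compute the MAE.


Absolute errors: |30-33|=3, |43-45|=2, |37-36|=1, |31-35|=4, |4-6|=2, |21-24|=3
Sum = 15
MAE = 15/6 = 5/2

5/2


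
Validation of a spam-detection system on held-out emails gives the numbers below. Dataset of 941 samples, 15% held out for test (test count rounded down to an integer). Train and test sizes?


Test = ⌊941·15/100⌋ = 141
Train = 941 - 141 = 800

Train: 800, Test: 141


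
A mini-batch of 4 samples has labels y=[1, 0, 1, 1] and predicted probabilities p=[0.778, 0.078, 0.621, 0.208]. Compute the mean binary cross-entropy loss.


L[0] = -ln(0.778) = 0.251
L[1] = -ln(1-0.078) = -ln(0.922) = 0.0812
L[2] = -ln(0.621) = 0.4764
L[3] = -ln(0.208) = 1.5702
mean = (0.251 + 0.0812 + 0.4764 + 1.5702)/4 = 0.5947

0.5947


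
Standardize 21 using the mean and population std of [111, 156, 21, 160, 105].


μ = 110.6, σ = 50.1223
z = (21 - 110.6)/50.1223 = -1.7876

-1.7876


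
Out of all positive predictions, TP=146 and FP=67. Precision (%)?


Precision = TP/(TP+FP)
= 146/(146+67)
= 146/213 = 68.54%

68.54%


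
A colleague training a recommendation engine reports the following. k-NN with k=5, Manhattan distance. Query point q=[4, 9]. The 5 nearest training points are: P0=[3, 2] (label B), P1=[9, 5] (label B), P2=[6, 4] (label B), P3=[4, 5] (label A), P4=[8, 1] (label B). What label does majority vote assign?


d(q,P0) = 8  (label B)
d(q,P1) = 9  (label B)
d(q,P2) = 7  (label B)
d(q,P3) = 4  (label A)
d(q,P4) = 12  (label B)
Votes: A=1, B=4
Majority → B

B


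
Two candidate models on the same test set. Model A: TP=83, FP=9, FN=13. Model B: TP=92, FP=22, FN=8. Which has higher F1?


Model A: P=83/92=0.9022, R=83/96=0.8646, F1=2PR/(P+R)=2TP/(2TP+FP+FN)=166/188=0.883
Model B: P=92/114=0.807, R=92/100=0.92, F1=2PR/(P+R)=2TP/(2TP+FP+FN)=184/214=0.8598
0.883 > 0.8598 → Model A

Model A


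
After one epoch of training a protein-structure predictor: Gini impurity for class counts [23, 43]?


Probabilities: [23/66, 43/66] ≈ [0.3485, 0.6515]
Σpᵢ² = (529 + 1849)/66² = 2378/4356
Gini = 1 - Σpᵢ² = 1 - 2378/4356 = 0.4541

0.4541


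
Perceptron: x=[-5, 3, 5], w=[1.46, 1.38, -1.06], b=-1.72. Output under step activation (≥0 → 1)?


z = (-5)·(1.46) + (3)·(1.38) + (5)·(-1.06) - 1.72
  = -10.18
step(z) = 0 (z<0)

0


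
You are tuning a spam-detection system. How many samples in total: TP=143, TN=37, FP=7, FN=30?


Total = TP + TN + FP + FN
= 143 + 37 + 7 + 30
= 217
(Predicted positive: 150, predicted negative: 67)

217


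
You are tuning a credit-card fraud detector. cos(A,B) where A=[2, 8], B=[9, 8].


A·B = 2·9 + 8·8 = 82
‖A‖ = √68 = 8.2462, ‖B‖ = √145 = 12.0416
cos = 82/(√68·√145) = 82/√9860 = 0.8258

0.8258


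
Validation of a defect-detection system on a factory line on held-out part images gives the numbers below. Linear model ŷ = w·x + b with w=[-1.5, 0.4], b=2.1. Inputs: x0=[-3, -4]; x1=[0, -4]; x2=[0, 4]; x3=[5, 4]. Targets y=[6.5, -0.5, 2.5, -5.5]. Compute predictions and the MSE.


ŷ0 = (-1.5)·(-3) + (0.4)·(-4) + 2.1 = 5.0
ŷ1 = (-1.5)·(0) + (0.4)·(-4) + 2.1 = 0.5
ŷ2 = (-1.5)·(0) + (0.4)·(4) + 2.1 = 3.7
ŷ3 = (-1.5)·(5) + (0.4)·(4) + 2.1 = -3.8
errors² = [2.25, 1.0, 1.44, 2.89]
MSE = 7.5800/4 = 1.895

1.895


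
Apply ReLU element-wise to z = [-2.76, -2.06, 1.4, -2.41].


ReLU(-2.76) = max(0, -2.76) = 0.0
ReLU(-2.06) = max(0, -2.06) = 0.0
ReLU(1.4) = max(0, 1.4) = 1.4
ReLU(-2.41) = max(0, -2.41) = 0.0
result = [0.0, 0.0, 1.4, 0.0]

[0.0, 0.0, 1.4, 0.0]


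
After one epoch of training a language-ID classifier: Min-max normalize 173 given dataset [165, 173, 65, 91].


min=65, max=173
(173-65)/(173-65) = 108/108 = 1.0

1.0


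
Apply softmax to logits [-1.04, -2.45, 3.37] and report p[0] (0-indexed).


Exponentials: e^-1.04=0.3535, e^-2.45=0.0863, e^3.37=29.0785
Sum = 29.5183
Softmax = [0.012, 0.0029, 0.9851]
p[0] = 0.3535/29.5183 = 0.012

0.012


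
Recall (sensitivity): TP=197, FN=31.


Recall = TP/(TP+FN)
= 197/(197+31)
= 197/228 = 86.4%

86.4%


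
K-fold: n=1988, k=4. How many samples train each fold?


Fold size = 1988/4 = 497
Training per fold = 1988 - 497 = 1491

1491


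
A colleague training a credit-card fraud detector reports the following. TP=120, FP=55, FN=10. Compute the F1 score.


Precision = 120/175 = 0.6857
Recall = 120/130 = 0.9231
F1 = 2·P·R/(P+R) = 2·TP/(2·TP+FP+FN) = 240/(240+55+10) = 240/305 = 0.7869

0.7869


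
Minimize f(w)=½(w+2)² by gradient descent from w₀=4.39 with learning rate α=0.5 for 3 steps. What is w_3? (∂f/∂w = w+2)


step 1: grad = 4.39+2 = 6.39; w = 4.39 - 0.5·(6.39) = 1.195
step 2: grad = 1.195+2 = 3.195; w = 1.195 - 0.5·(3.195) = -0.4025
step 3: grad = -0.4025+2 = 1.5975; w = -0.4025 - 0.5·(1.5975) = -1.20125

-1.20125


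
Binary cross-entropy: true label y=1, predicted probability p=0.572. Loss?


BCE = -[y·ln(p) + (1-y)·ln(1-p)]
= -1·ln(0.572) - 0
= -ln(0.572) = 0.5586

0.5586


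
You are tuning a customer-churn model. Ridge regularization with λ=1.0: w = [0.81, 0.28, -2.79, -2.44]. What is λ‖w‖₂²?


‖w‖₂² = (0.81)² + (0.28)² + (-2.79)² + (-2.44)²
     = 0.6561 + 0.0784 + 7.7841 + 5.9536
     = 14.4722
λ·‖w‖₂² = 1.0·14.4722 = 14.4722

14.4722


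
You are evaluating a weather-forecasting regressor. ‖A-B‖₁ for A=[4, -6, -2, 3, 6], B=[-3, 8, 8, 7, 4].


d = |4+ 3| + |-6-8| + |-2-8| + |3-7| + |6-4|
  = 7 + 14 + 10 + 4 + 2
  = 37

37


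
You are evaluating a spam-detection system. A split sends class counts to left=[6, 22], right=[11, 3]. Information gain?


Parent = [17, 25], H_parent = 0.9737
H_left = 0.7496 (n=28), H_right = 0.7496 (n=14)
H_children = (28/42)·0.7496 + (14/42)·0.7496 = 0.7496
IG = 0.9737 - 0.7496 = 0.2241

0.2241


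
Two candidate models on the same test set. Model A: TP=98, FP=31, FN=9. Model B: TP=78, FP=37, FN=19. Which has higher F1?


Model A: P=98/129=0.7597, R=98/107=0.9159, F1=2PR/(P+R)=2TP/(2TP+FP+FN)=196/236=0.8305
Model B: P=78/115=0.6783, R=78/97=0.8041, F1=2PR/(P+R)=2TP/(2TP+FP+FN)=156/212=0.7358
0.8305 > 0.7358 → Model A

Model A


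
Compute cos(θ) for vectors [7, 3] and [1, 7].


A·B = 7·1 + 3·7 = 28
‖A‖ = √58 = 7.6158, ‖B‖ = √50 = 7.0711
cos = 28/(√58·√50) = 28/√2900 = 0.5199

0.5199


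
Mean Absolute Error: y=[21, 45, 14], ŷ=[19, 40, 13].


Absolute errors: |21-19|=2, |45-40|=5, |14-13|=1
Sum = 8
MAE = 8/3 = 8/3

8/3


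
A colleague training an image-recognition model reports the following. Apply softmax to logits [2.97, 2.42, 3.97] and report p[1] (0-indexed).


Exponentials: e^2.97=19.4919, e^2.42=11.2459, e^3.97=52.9845
Sum = 83.7223
Softmax = [0.2328, 0.1343, 0.6329]
p[1] = 11.2459/83.7223 = 0.1343

0.1343


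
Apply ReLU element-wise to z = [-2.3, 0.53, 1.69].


ReLU(-2.3) = max(0, -2.3) = 0.0
ReLU(0.53) = max(0, 0.53) = 0.53
ReLU(1.69) = max(0, 1.69) = 1.69
result = [0.0, 0.53, 1.69]

[0.0, 0.53, 1.69]


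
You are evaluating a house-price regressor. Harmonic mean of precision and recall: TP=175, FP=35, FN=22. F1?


Precision = 175/210 = 0.8333
Recall = 175/197 = 0.8883
F1 = 2·P·R/(P+R) = 2·TP/(2·TP+FP+FN) = 350/(350+35+22) = 350/407 = 0.86

0.86


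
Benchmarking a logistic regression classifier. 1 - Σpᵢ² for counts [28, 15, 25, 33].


Probabilities: [28/101, 15/101, 25/101, 33/101] ≈ [0.2772, 0.1485, 0.2475, 0.3267]
Σpᵢ² = (784 + 225 + 625 + 1089)/101² = 2723/10201
Gini = 1 - Σpᵢ² = 1 - 2723/10201 = 0.7331

0.7331


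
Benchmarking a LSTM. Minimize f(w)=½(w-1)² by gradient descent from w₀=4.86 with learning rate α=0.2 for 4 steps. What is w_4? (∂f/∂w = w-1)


step 1: grad = 4.86-1 = 3.86; w = 4.86 - 0.2·(3.86) = 4.088
step 2: grad = 4.088-1 = 3.088; w = 4.088 - 0.2·(3.088) = 3.4704
step 3: grad = 3.4704-1 = 2.4704; w = 3.4704 - 0.2·(2.4704) = 2.97632
step 4: grad = 2.97632-1 = 1.97632; w = 2.97632 - 0.2·(1.97632) = 2.581056

2.581056


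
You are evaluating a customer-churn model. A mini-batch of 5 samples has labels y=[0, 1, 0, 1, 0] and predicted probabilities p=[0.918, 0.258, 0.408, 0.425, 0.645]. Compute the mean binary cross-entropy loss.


L[0] = -ln(1-0.918) = -ln(0.082) = 2.501
L[1] = -ln(0.258) = 1.3548
L[2] = -ln(1-0.408) = -ln(0.592) = 0.5242
L[3] = -ln(0.425) = 0.8557
L[4] = -ln(1-0.645) = -ln(0.355) = 1.0356
mean = (2.501 + 1.3548 + 0.5242 + 0.8557 + 1.0356)/5 = 1.2543

1.2543


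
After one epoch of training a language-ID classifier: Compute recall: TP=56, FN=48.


Recall = TP/(TP+FN)
= 56/(56+48)
= 56/104 = 53.85%

53.85%


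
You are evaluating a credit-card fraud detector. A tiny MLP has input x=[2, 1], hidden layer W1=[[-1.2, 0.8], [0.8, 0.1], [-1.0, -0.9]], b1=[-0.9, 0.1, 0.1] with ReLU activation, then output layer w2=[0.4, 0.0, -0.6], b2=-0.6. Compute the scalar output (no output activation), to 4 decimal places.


z1[0] = (-1.2)·(2) + (0.8)·(1) - 0.9 = -2.5
z1[1] = (0.8)·(2) + (0.1)·(1) + 0.1 = 1.8
z1[2] = (-1.0)·(2) + (-0.9)·(1) + 0.1 = -2.8
h = ReLU(z1) = [0.0, 1.8, 0.0]
output = (0.4)·(0.0) + (0.0)·(1.8) + (-0.6)·(0.0) - 0.6 = -0.6

-0.6


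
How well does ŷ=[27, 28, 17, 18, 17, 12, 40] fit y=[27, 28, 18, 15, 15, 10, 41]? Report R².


ȳ = 22
SS_res = Σ(y-ŷ)² = 19
SS_tot = Σ(y-ȳ)² = 680
R² = 1 - SS_res/SS_tot = 1 - 0.0279 = 0.9721

0.9721


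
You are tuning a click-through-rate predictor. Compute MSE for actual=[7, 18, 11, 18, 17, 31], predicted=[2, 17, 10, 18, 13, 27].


Squared errors: (7-2)²=25, (18-17)²=1, (11-10)²=1, (18-18)²=0, (17-13)²=16, (31-27)²=16
Sum = 59
MSE = 59/6 = 59/6

59/6


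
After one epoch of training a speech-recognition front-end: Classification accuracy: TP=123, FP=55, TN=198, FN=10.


Accuracy = (TP+TN)/(TP+TN+FP+FN)
= (123+198)/(386)
= 321/386 = 83.16%

83.16%


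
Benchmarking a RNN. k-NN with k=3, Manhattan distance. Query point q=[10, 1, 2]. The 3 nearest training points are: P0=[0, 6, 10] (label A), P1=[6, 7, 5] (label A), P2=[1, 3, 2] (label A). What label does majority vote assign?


d(q,P0) = 23  (label A)
d(q,P1) = 13  (label A)
d(q,P2) = 11  (label A)
Votes: A=3, B=0
Majority → A

A


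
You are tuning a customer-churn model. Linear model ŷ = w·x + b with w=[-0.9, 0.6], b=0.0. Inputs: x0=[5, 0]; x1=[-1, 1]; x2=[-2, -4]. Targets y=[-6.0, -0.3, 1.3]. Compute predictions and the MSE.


ŷ0 = (-0.9)·(5) + (0.6)·(0) + 0.0 = -4.5
ŷ1 = (-0.9)·(-1) + (0.6)·(1) + 0.0 = 1.5
ŷ2 = (-0.9)·(-2) + (0.6)·(-4) + 0.0 = -0.6
errors² = [2.25, 3.24, 3.61]
MSE = 9.1000/3 = 3.0333

3.0333


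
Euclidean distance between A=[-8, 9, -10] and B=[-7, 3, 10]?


d = √((-8+ 7)² + (9-3)² + (-10-10)²)
  = √(1 + 36 + 400)
  = √437 = 20.9045

20.9045


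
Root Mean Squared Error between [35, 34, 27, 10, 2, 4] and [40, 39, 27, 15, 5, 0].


MSE = 100/6 = 16.6667
RMSE = √(100/6) = 4.0825

4.0825


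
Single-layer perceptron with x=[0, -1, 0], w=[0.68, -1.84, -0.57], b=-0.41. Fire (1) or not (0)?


z = (0)·(0.68) + (-1)·(-1.84) + (0)·(-0.57) - 0.41
  = 1.43
step(z) = 1 (z≥0)

1


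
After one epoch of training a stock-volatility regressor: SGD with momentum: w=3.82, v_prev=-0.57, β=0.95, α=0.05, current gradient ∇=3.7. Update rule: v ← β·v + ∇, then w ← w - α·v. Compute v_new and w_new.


v_new = 0.95·-0.57 + 3.7 = -0.5415 + 3.7 = 3.1585
w_new = 3.82 - 0.05·3.1585 = 3.82 - 0.157925 = 3.662075

v_new=3.1585, w_new=3.662075


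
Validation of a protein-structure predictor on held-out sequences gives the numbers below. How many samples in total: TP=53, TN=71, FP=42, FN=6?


Total = TP + TN + FP + FN
= 53 + 71 + 42 + 6
= 172
(Predicted positive: 95, predicted negative: 77)

172


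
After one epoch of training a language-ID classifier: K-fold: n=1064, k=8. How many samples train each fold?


Fold size = 1064/8 = 133
Training per fold = 1064 - 133 = 931

931


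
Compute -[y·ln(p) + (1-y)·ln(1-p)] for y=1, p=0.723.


BCE = -[y·ln(p) + (1-y)·ln(1-p)]
= -1·ln(0.723) - 0
= -ln(0.723) = 0.3243

0.3243


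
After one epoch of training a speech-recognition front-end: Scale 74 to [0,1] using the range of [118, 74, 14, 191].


min=14, max=191
(74-14)/(191-14) = 60/177 = 0.339

0.339


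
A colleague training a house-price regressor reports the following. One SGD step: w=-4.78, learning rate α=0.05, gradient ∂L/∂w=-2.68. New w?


w_new = w - α·∇
= -4.78 - 0.05·-2.68
= -4.78 + 0.134
= -4.646

-4.646


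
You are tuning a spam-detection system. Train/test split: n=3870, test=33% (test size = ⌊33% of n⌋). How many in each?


Test = ⌊3870·33/100⌋ = 1277
Train = 3870 - 1277 = 2593

Train: 2593, Test: 1277


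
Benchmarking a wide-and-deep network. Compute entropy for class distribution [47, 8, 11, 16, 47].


Probabilities: [47/129, 8/129, 11/129, 16/129, 47/129] ≈ [0.3643, 0.062, 0.0853, 0.124, 0.3643]
H = -((47/129)·log₂(47/129) + (8/129)·log₂(8/129) + (11/129)·log₂(11/129) + (16/129)·log₂(16/129) + (47/129)·log₂(47/129))
  = 1.9865 bits

1.9865 bits


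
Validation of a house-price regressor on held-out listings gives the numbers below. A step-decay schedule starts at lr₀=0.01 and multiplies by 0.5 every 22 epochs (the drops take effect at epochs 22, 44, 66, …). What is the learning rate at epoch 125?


n_drops = ⌊125/22⌋ = 5
lr = 0.01·0.5^5 = 0.01·0.03125 = 0.0003125

0.0003125


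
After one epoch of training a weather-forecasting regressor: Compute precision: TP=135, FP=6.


Precision = TP/(TP+FP)
= 135/(135+6)
= 135/141 = 95.74%

95.74%


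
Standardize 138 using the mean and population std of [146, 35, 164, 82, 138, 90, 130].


μ = 112.1429, σ = 41.7011
z = (138 - 112.1429)/41.7011 = 0.6201

0.6201


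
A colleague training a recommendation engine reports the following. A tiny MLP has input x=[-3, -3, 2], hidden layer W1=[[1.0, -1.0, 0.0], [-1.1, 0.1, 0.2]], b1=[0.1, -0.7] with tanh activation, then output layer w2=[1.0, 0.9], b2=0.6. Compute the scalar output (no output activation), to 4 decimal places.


z1[0] = (1.0)·(-3) + (-1.0)·(-3) + (0.0)·(2) + 0.1 = 0.1
z1[1] = (-1.1)·(-3) + (0.1)·(-3) + (0.2)·(2) - 0.7 = 2.7
h = tanh(z1) = [0.0997, 0.991]
output = (1.0)·(0.0997) + (0.9)·(0.991) + 0.6 = 1.5916

1.5916


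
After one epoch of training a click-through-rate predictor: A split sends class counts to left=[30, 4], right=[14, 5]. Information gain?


Parent = [44, 9], H_parent = 0.6573
H_left = 0.5226 (n=34), H_right = 0.8315 (n=19)
H_children = (34/53)·0.5226 + (19/53)·0.8315 = 0.6333
IG = 0.6573 - 0.6333 = 0.024

0.024


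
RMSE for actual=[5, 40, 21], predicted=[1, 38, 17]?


MSE = 36/3 = 12
RMSE = √(36/3) = 3.4641

3.4641


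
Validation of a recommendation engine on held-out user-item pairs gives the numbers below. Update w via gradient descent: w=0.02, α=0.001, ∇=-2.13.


w_new = w - α·∇
= 0.02 - 0.001·-2.13
= 0.02 + 0.00213
= 0.02213

0.02213


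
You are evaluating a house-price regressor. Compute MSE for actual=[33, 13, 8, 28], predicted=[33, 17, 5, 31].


Squared errors: (33-33)²=0, (13-17)²=16, (8-5)²=9, (28-31)²=9
Sum = 34
MSE = 34/4 = 17/2

17/2


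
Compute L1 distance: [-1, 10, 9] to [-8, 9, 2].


d = |-1+ 8| + |10-9| + |9-2|
  = 7 + 1 + 7
  = 15

15


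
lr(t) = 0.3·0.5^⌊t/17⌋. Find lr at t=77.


n_drops = ⌊77/17⌋ = 4
lr = 0.3·0.5^4 = 0.3·0.0625 = 0.01875

0.01875


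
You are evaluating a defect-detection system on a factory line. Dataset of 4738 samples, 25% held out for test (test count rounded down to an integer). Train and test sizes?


Test = ⌊4738·25/100⌋ = 1184
Train = 4738 - 1184 = 3554

Train: 3554, Test: 1184


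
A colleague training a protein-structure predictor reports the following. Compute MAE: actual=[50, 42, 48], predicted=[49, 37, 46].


Absolute errors: |50-49|=1, |42-37|=5, |48-46|=2
Sum = 8
MAE = 8/3 = 8/3

8/3


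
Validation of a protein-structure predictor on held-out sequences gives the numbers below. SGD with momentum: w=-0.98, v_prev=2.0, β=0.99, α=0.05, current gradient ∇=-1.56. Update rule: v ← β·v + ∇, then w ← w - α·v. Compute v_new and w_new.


v_new = 0.99·2.0 - 1.56 = 1.98 - 1.56 = 0.42
w_new = -0.98 - 0.05·0.42 = -0.98 - 0.021 = -1.001

v_new=0.42, w_new=-1.001


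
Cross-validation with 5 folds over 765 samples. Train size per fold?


Fold size = 765/5 = 153
Training per fold = 765 - 153 = 612

612


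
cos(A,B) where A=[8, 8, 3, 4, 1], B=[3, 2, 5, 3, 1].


A·B = 8·3 + 8·2 + 3·5 + 4·3 + 1·1 = 68
‖A‖ = √154 = 12.4097, ‖B‖ = √48 = 6.9282
cos = 68/(√154·√48) = 68/√7392 = 0.7909

0.7909


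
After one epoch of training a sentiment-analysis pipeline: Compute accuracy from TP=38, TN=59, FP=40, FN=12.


Accuracy = (TP+TN)/(TP+TN+FP+FN)
= (38+59)/(149)
= 97/149 = 65.1%

65.1%


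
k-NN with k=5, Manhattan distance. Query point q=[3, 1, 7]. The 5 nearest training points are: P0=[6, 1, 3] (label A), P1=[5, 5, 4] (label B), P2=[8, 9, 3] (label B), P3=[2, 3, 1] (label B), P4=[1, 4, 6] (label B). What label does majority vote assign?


d(q,P0) = 7  (label A)
d(q,P1) = 9  (label B)
d(q,P2) = 17  (label B)
d(q,P3) = 9  (label B)
d(q,P4) = 6  (label B)
Votes: A=1, B=4
Majority → B

B


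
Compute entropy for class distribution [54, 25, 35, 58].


Probabilities: [54/172, 25/172, 35/172, 58/172] ≈ [0.314, 0.1453, 0.2035, 0.3372]
H = -((54/172)·log₂(54/172) + (25/172)·log₂(25/172) + (35/172)·log₂(35/172) + (58/172)·log₂(58/172))
  = 1.9254 bits

1.9254 bits


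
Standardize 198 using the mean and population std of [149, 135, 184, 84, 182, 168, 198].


μ = 157.1429, σ = 35.9223
z = (198 - 157.1429)/35.9223 = 1.1374

1.1374


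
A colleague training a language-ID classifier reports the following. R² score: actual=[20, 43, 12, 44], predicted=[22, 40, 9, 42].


ȳ = 29.75
SS_res = Σ(y-ŷ)² = 26
SS_tot = Σ(y-ȳ)² = 788.75
R² = 1 - SS_res/SS_tot = 1 - 0.033 = 0.967

0.967


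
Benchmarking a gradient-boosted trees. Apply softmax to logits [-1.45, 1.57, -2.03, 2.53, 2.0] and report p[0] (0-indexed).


Exponentials: e^-1.45=0.2346, e^1.57=4.8066, e^-2.03=0.1313, e^2.53=12.5535, e^2.0=7.3891
Sum = 25.1151
Softmax = [0.0093, 0.1914, 0.0052, 0.4998, 0.2942]
p[0] = 0.2346/25.1151 = 0.0093

0.0093


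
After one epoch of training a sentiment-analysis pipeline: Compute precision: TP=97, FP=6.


Precision = TP/(TP+FP)
= 97/(97+6)
= 97/103 = 94.17%

94.17%


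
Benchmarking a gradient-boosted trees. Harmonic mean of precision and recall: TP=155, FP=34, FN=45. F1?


Precision = 155/189 = 0.8201
Recall = 155/200 = 0.775
F1 = 2·P·R/(P+R) = 2·TP/(2·TP+FP+FN) = 310/(310+34+45) = 310/389 = 0.7969

0.7969


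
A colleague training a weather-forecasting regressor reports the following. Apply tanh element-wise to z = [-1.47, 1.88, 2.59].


tanh(-1.47) = -0.8996
tanh(1.88) = 0.9545
tanh(2.59) = 0.9888
result = [-0.8996, 0.9545, 0.9888]

[-0.8996, 0.9545, 0.9888]


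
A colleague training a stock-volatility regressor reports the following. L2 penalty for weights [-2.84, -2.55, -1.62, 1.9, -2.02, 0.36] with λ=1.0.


‖w‖₂² = (-2.84)² + (-2.55)² + (-1.62)² + (1.9)² + (-2.02)² + (0.36)²
     = 8.0656 + 6.5025 + 2.6244 + 3.61 + 4.0804 + 0.1296
     = 25.0125
λ·‖w‖₂² = 1.0·25.0125 = 25.0125

25.0125


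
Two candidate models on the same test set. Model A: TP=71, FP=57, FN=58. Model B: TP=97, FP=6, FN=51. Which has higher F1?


Model A: P=71/128=0.5547, R=71/129=0.5504, F1=2PR/(P+R)=2TP/(2TP+FP+FN)=142/257=0.5525
Model B: P=97/103=0.9417, R=97/148=0.6554, F1=2PR/(P+R)=2TP/(2TP+FP+FN)=194/251=0.7729
0.5525 < 0.7729 → Model B

Model B


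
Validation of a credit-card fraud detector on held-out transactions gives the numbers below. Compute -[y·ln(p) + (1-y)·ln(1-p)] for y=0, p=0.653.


BCE = -[y·ln(p) + (1-y)·ln(1-p)]
= -0 - 1·ln(1-0.653)
= -ln(0.347) = 1.0584

1.0584


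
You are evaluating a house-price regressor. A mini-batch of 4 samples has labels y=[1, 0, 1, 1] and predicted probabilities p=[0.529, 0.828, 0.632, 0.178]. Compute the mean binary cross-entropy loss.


L[0] = -ln(0.529) = 0.6368
L[1] = -ln(1-0.828) = -ln(0.172) = 1.7603
L[2] = -ln(0.632) = 0.4589
L[3] = -ln(0.178) = 1.726
mean = (0.6368 + 1.7603 + 0.4589 + 1.726)/4 = 1.1455

1.1455


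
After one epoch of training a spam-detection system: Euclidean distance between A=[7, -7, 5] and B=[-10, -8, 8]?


d = √((7+ 10)² + (-7+ 8)² + (5-8)²)
  = √(289 + 1 + 9)
  = √299 = 17.2916

17.2916


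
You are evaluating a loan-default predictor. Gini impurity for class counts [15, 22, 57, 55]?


Probabilities: [15/149, 22/149, 57/149, 55/149] ≈ [0.1007, 0.1477, 0.3826, 0.3691]
Σpᵢ² = (225 + 484 + 3249 + 3025)/149² = 6983/22201
Gini = 1 - Σpᵢ² = 1 - 6983/22201 = 0.6855

0.6855


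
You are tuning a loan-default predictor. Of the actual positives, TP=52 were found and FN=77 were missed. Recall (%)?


Recall = TP/(TP+FN)
= 52/(52+77)
= 52/129 = 40.31%

40.31%


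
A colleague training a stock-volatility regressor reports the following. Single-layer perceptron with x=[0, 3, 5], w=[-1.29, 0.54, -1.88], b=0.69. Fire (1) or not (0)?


z = (0)·(-1.29) + (3)·(0.54) + (5)·(-1.88) + 0.69
  = -7.09
step(z) = 0 (z<0)

0


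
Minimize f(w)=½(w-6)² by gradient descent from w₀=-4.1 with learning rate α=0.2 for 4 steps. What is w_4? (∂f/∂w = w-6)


step 1: grad = -4.1-6 = -10.1; w = -4.1 - 0.2·(-10.1) = -2.08
step 2: grad = -2.08-6 = -8.08; w = -2.08 - 0.2·(-8.08) = -0.464
step 3: grad = -0.464-6 = -6.464; w = -0.464 - 0.2·(-6.464) = 0.8288
step 4: grad = 0.8288-6 = -5.1712; w = 0.8288 - 0.2·(-5.1712) = 1.86304

1.86304


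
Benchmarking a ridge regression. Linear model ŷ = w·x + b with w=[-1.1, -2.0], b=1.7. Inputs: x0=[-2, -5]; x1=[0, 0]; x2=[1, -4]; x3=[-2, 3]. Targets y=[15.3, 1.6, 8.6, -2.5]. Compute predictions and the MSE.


ŷ0 = (-1.1)·(-2) + (-2.0)·(-5) + 1.7 = 13.9
ŷ1 = (-1.1)·(0) + (-2.0)·(0) + 1.7 = 1.7
ŷ2 = (-1.1)·(1) + (-2.0)·(-4) + 1.7 = 8.6
ŷ3 = (-1.1)·(-2) + (-2.0)·(3) + 1.7 = -2.1
errors² = [1.96, 0.01, 0.0, 0.16]
MSE = 2.1300/4 = 0.5325

0.5325


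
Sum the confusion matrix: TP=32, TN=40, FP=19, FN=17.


Total = TP + TN + FP + FN
= 32 + 40 + 19 + 17
= 108
(Predicted positive: 51, predicted negative: 57)

108


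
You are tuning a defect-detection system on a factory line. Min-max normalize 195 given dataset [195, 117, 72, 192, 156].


min=72, max=195
(195-72)/(195-72) = 123/123 = 1.0

1.0


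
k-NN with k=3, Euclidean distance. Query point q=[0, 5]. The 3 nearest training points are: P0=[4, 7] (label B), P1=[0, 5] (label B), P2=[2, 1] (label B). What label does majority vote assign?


d(q,P0) = 4.4721  (label B)
d(q,P1) = 0.0  (label B)
d(q,P2) = 4.4721  (label B)
Votes: A=0, B=3
Majority → B

B


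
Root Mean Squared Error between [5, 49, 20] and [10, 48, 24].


MSE = 42/3 = 14
RMSE = √(42/3) = 3.7417

3.7417


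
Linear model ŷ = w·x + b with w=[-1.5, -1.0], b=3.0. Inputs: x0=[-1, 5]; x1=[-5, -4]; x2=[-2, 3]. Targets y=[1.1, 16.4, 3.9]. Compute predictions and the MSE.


ŷ0 = (-1.5)·(-1) + (-1.0)·(5) + 3.0 = -0.5
ŷ1 = (-1.5)·(-5) + (-1.0)·(-4) + 3.0 = 14.5
ŷ2 = (-1.5)·(-2) + (-1.0)·(3) + 3.0 = 3.0
errors² = [2.56, 3.61, 0.81]
MSE = 6.9800/3 = 2.3267

2.3267


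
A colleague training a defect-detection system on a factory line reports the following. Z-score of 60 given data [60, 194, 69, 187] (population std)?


μ = 127.5, σ = 63.1288
z = (60 - 127.5)/63.1288 = -1.0692

-1.0692


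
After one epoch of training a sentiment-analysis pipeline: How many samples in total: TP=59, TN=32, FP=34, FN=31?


Total = TP + TN + FP + FN
= 59 + 32 + 34 + 31
= 156
(Predicted positive: 93, predicted negative: 63)

156


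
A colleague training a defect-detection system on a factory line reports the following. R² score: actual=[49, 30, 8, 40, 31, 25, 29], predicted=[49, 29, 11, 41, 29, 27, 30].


ȳ = 30.2857
SS_res = Σ(y-ŷ)² = 20
SS_tot = Σ(y-ȳ)² = 971.43
R² = 1 - SS_res/SS_tot = 1 - 0.0206 = 0.9794

0.9794


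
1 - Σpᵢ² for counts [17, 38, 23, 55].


Probabilities: [17/133, 38/133, 23/133, 55/133] ≈ [0.1278, 0.2857, 0.1729, 0.4135]
Σpᵢ² = (289 + 1444 + 529 + 3025)/133² = 5287/17689
Gini = 1 - Σpᵢ² = 1 - 5287/17689 = 0.7011

0.7011


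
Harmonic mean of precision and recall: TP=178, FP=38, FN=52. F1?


Precision = 178/216 = 0.8241
Recall = 178/230 = 0.7739
F1 = 2·P·R/(P+R) = 2·TP/(2·TP+FP+FN) = 356/(356+38+52) = 356/446 = 0.7982

0.7982


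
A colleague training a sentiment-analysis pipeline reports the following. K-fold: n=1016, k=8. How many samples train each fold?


Fold size = 1016/8 = 127
Training per fold = 1016 - 127 = 889

889


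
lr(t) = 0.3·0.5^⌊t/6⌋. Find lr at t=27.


n_drops = ⌊27/6⌋ = 4
lr = 0.3·0.5^4 = 0.3·0.0625 = 0.01875

0.01875


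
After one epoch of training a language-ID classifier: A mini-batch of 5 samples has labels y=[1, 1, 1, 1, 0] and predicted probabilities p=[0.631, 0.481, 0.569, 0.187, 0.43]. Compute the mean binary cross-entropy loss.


L[0] = -ln(0.631) = 0.4604
L[1] = -ln(0.481) = 0.7319
L[2] = -ln(0.569) = 0.5639
L[3] = -ln(0.187) = 1.6766
L[4] = -ln(1-0.43) = -ln(0.57) = 0.5621
mean = (0.4604 + 0.7319 + 0.5639 + 1.6766 + 0.5621)/5 = 0.799

0.799


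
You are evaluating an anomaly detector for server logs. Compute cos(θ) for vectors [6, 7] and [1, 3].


A·B = 6·1 + 7·3 = 27
‖A‖ = √85 = 9.2195, ‖B‖ = √10 = 3.1623
cos = 27/(√85·√10) = 27/√850 = 0.9261

0.9261


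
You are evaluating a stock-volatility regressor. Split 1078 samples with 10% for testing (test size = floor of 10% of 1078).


Test = ⌊1078·10/100⌋ = 107
Train = 1078 - 107 = 971

Train: 971, Test: 107


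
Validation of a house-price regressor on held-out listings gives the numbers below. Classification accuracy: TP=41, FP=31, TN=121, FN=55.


Accuracy = (TP+TN)/(TP+TN+FP+FN)
= (41+121)/(248)
= 162/248 = 65.32%

65.32%


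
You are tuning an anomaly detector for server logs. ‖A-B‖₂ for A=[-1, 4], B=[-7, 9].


d = √((-1+ 7)² + (4-9)²)
  = √(36 + 25)
  = √61 = 7.8102

7.8102


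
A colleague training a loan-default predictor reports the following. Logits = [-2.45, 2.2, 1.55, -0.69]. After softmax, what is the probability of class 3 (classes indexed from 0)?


Exponentials: e^-2.45=0.0863, e^2.2=9.025, e^1.55=4.7115, e^-0.69=0.5016
Sum = 14.3244
Softmax = [0.006, 0.63, 0.3289, 0.035]
p[3] = 0.5016/14.3244 = 0.035

0.035


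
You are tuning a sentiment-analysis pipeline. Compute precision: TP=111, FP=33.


Precision = TP/(TP+FP)
= 111/(111+33)
= 111/144 = 77.08%

77.08%


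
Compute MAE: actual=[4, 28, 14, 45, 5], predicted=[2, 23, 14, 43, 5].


Absolute errors: |4-2|=2, |28-23|=5, |14-14|=0, |45-43|=2, |5-5|=0
Sum = 9
MAE = 9/5 = 9/5

9/5


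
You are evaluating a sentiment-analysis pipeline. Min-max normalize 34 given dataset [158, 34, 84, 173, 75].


min=34, max=173
(34-34)/(173-34) = 0/139 = 0.0

0.0


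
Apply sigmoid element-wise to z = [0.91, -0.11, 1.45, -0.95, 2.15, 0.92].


σ(0.91) = 1/(1+e^-0.91) = 0.713
σ(-0.11) = 1/(1+e^0.11) = 0.4725
σ(1.45) = 1/(1+e^-1.45) = 0.81
σ(-0.95) = 1/(1+e^0.95) = 0.2789
σ(2.15) = 1/(1+e^-2.15) = 0.8957
σ(0.92) = 1/(1+e^-0.92) = 0.715
result = [0.713, 0.4725, 0.81, 0.2789, 0.8957, 0.715]

[0.713, 0.4725, 0.81, 0.2789, 0.8957, 0.715]


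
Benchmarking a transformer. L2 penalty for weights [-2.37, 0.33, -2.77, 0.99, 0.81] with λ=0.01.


‖w‖₂² = (-2.37)² + (0.33)² + (-2.77)² + (0.99)² + (0.81)²
     = 5.6169 + 0.1089 + 7.6729 + 0.9801 + 0.6561
     = 15.0349
λ·‖w‖₂² = 0.01·15.0349 = 0.150349

0.150349


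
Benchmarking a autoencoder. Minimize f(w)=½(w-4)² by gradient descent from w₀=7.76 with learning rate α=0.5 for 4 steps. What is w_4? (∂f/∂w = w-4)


step 1: grad = 7.76-4 = 3.76; w = 7.76 - 0.5·(3.76) = 5.88
step 2: grad = 5.88-4 = 1.88; w = 5.88 - 0.5·(1.88) = 4.94
step 3: grad = 4.94-4 = 0.94; w = 4.94 - 0.5·(0.94) = 4.47
step 4: grad = 4.47-4 = 0.47; w = 4.47 - 0.5·(0.47) = 4.235

4.235


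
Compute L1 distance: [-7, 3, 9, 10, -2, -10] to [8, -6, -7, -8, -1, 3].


d = |-7-8| + |3+ 6| + |9+ 7| + |10+ 8| + |-2+ 1| + |-10-3|
  = 15 + 9 + 16 + 18 + 1 + 13
  = 72

72


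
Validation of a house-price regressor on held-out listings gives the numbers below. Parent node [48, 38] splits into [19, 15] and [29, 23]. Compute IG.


Parent = [48, 38], H_parent = 0.9902
H_left = 0.99 (n=34), H_right = 0.9904 (n=52)
H_children = (34/86)·0.99 + (52/86)·0.9904 = 0.9902
IG = 0.9902 - 0.9902 = 0.0

0.0


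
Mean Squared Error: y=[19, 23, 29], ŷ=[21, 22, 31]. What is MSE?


Squared errors: (19-21)²=4, (23-22)²=1, (29-31)²=4
Sum = 9
MSE = 9/3 = 3

3


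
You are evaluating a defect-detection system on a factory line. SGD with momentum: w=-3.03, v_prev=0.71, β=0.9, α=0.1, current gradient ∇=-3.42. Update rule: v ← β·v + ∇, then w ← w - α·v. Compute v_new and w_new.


v_new = 0.9·0.71 - 3.42 = 0.639 - 3.42 = -2.781
w_new = -3.03 - 0.1·-2.781 = -3.03 + 0.2781 = -2.7519

v_new=-2.781, w_new=-2.7519


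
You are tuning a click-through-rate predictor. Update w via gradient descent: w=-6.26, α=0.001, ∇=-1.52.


w_new = w - α·∇
= -6.26 - 0.001·-1.52
= -6.26 + 0.00152
= -6.25848

-6.25848


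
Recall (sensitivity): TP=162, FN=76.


Recall = TP/(TP+FN)
= 162/(162+76)
= 162/238 = 68.07%

68.07%


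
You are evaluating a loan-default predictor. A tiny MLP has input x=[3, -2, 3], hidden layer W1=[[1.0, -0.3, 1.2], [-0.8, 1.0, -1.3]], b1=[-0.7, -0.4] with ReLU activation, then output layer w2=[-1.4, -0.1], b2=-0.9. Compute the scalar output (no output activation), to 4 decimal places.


z1[0] = (1.0)·(3) + (-0.3)·(-2) + (1.2)·(3) - 0.7 = 6.5
z1[1] = (-0.8)·(3) + (1.0)·(-2) + (-1.3)·(3) - 0.4 = -8.7
h = ReLU(z1) = [6.5, 0.0]
output = (-1.4)·(6.5) + (-0.1)·(0.0) - 0.9 = -10.0

-10.0


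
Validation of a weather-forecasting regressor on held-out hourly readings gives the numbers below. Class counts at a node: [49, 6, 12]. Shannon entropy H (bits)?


Probabilities: [49/67, 6/67, 12/67] ≈ [0.7313, 0.0896, 0.1791]
H = -((49/67)·log₂(49/67) + (6/67)·log₂(6/67) + (12/67)·log₂(12/67))
  = 1.0862 bits

1.0862 bits


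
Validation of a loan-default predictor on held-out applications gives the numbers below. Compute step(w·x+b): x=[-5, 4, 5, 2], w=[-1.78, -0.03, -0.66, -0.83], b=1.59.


z = (-5)·(-1.78) + (4)·(-0.03) + (5)·(-0.66) + (2)·(-0.83) + 1.59
  = 5.41
step(z) = 1 (z≥0)

1


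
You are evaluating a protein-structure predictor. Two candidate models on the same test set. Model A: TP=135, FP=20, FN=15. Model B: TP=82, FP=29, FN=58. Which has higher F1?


Model A: P=135/155=0.871, R=135/150=0.9, F1=2PR/(P+R)=2TP/(2TP+FP+FN)=270/305=0.8852
Model B: P=82/111=0.7387, R=82/140=0.5857, F1=2PR/(P+R)=2TP/(2TP+FP+FN)=164/251=0.6534
0.8852 > 0.6534 → Model A

Model A


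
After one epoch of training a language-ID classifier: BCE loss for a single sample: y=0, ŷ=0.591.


BCE = -[y·ln(p) + (1-y)·ln(1-p)]
= -0 - 1·ln(1-0.591)
= -ln(0.409) = 0.894

0.894


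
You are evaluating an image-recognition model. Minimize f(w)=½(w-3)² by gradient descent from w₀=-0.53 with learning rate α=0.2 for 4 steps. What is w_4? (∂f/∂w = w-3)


step 1: grad = -0.53-3 = -3.53; w = -0.53 - 0.2·(-3.53) = 0.176
step 2: grad = 0.176-3 = -2.824; w = 0.176 - 0.2·(-2.824) = 0.7408
step 3: grad = 0.7408-3 = -2.2592; w = 0.7408 - 0.2·(-2.2592) = 1.19264
step 4: grad = 1.19264-3 = -1.80736; w = 1.19264 - 0.2·(-1.80736) = 1.554112

1.554112


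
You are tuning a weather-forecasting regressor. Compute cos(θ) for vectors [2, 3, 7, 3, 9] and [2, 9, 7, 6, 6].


A·B = 2·2 + 3·9 + 7·7 + 3·6 + 9·6 = 152
‖A‖ = √152 = 12.3288, ‖B‖ = √206 = 14.3527
cos = 152/(√152·√206) = 152/√31312 = 0.859

0.859


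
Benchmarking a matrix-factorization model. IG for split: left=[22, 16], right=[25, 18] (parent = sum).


Parent = [47, 34], H_parent = 0.9813
H_left = 0.9819 (n=38), H_right = 0.9808 (n=43)
H_children = (38/81)·0.9819 + (43/81)·0.9808 = 0.9813
IG = 0.9813 - 0.9813 = 0.0

0.0


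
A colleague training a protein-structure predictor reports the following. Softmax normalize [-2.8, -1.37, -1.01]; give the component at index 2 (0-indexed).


Exponentials: e^-2.8=0.0608, e^-1.37=0.2541, e^-1.01=0.3642
Sum = 0.6791
Softmax = [0.0895, 0.3742, 0.5363]
p[2] = 0.3642/0.6791 = 0.5363

0.5363


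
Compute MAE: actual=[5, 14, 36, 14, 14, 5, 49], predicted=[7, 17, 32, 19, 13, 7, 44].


Absolute errors: |5-7|=2, |14-17|=3, |36-32|=4, |14-19|=5, |14-13|=1, |5-7|=2, |49-44|=5
Sum = 22
MAE = 22/7 = 22/7

22/7


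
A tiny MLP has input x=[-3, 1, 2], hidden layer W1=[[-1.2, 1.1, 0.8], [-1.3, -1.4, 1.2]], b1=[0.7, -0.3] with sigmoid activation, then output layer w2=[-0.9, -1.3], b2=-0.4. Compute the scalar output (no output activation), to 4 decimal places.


z1[0] = (-1.2)·(-3) + (1.1)·(1) + (0.8)·(2) + 0.7 = 7.0
z1[1] = (-1.3)·(-3) + (-1.4)·(1) + (1.2)·(2) - 0.3 = 4.6
h = sigmoid(z1) = [0.9991, 0.99]
output = (-0.9)·(0.9991) + (-1.3)·(0.99) - 0.4 = -2.5862

-2.5862


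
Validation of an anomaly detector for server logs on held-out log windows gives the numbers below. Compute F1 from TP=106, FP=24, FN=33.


Precision = 106/130 = 0.8154
Recall = 106/139 = 0.7626
F1 = 2·P·R/(P+R) = 2·TP/(2·TP+FP+FN) = 212/(212+24+33) = 212/269 = 0.7881

0.7881


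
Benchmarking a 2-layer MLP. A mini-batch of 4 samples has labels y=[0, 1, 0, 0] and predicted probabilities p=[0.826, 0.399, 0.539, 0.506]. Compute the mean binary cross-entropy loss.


L[0] = -ln(1-0.826) = -ln(0.174) = 1.7487
L[1] = -ln(0.399) = 0.9188
L[2] = -ln(1-0.539) = -ln(0.461) = 0.7744
L[3] = -ln(1-0.506) = -ln(0.494) = 0.7052
mean = (1.7487 + 0.9188 + 0.7744 + 0.7052)/4 = 1.0368

1.0368


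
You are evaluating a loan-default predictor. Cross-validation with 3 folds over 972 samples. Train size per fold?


Fold size = 972/3 = 324
Training per fold = 972 - 324 = 648

648


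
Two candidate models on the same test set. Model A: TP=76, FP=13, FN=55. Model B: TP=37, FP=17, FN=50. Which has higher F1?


Model A: P=76/89=0.8539, R=76/131=0.5802, F1=2PR/(P+R)=2TP/(2TP+FP+FN)=152/220=0.6909
Model B: P=37/54=0.6852, R=37/87=0.4253, F1=2PR/(P+R)=2TP/(2TP+FP+FN)=74/141=0.5248
0.6909 > 0.5248 → Model A

Model A


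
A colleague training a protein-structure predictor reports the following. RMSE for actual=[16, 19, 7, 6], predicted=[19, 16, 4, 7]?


MSE = 28/4 = 7
RMSE = √(28/4) = 2.6458

2.6458


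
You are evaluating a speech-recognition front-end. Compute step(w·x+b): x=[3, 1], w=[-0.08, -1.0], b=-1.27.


z = (3)·(-0.08) + (1)·(-1.0) - 1.27
  = -2.51
step(z) = 0 (z<0)

0


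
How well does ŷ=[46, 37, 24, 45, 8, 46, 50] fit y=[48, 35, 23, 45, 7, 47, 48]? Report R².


ȳ = 36.1429
SS_res = Σ(y-ŷ)² = 15
SS_tot = Σ(y-ȳ)² = 1500.86
R² = 1 - SS_res/SS_tot = 1 - 0.01 = 0.99

0.99


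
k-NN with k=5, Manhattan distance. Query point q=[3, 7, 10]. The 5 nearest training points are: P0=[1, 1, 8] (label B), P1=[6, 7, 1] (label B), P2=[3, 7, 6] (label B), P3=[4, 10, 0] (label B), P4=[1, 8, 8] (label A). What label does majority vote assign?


d(q,P0) = 10  (label B)
d(q,P1) = 12  (label B)
d(q,P2) = 4  (label B)
d(q,P3) = 14  (label B)
d(q,P4) = 5  (label A)
Votes: A=1, B=4
Majority → B

B


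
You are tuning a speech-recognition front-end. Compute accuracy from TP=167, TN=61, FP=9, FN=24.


Accuracy = (TP+TN)/(TP+TN+FP+FN)
= (167+61)/(261)
= 228/261 = 87.36%

87.36%


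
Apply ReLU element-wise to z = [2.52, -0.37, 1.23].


ReLU(2.52) = max(0, 2.52) = 2.52
ReLU(-0.37) = max(0, -0.37) = 0.0
ReLU(1.23) = max(0, 1.23) = 1.23
result = [2.52, 0.0, 1.23]

[2.52, 0.0, 1.23]


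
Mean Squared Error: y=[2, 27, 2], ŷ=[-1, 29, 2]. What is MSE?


Squared errors: (2+ 1)²=9, (27-29)²=4, (2-2)²=0
Sum = 13
MSE = 13/3 = 13/3

13/3


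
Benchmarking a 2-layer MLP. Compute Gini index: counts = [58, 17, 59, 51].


Probabilities: [58/185, 17/185, 59/185, 51/185] ≈ [0.3135, 0.0919, 0.3189, 0.2757]
Σpᵢ² = (3364 + 289 + 3481 + 2601)/185² = 9735/34225
Gini = 1 - Σpᵢ² = 1 - 9735/34225 = 0.7156

0.7156


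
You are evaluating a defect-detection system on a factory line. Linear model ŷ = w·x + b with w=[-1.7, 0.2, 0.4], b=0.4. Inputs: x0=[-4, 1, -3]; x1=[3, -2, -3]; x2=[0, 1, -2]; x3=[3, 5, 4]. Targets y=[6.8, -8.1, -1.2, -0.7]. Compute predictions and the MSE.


ŷ0 = (-1.7)·(-4) + (0.2)·(1) + (0.4)·(-3) + 0.4 = 6.2
ŷ1 = (-1.7)·(3) + (0.2)·(-2) + (0.4)·(-3) + 0.4 = -6.3
ŷ2 = (-1.7)·(0) + (0.2)·(1) + (0.4)·(-2) + 0.4 = -0.2
ŷ3 = (-1.7)·(3) + (0.2)·(5) + (0.4)·(4) + 0.4 = -2.1
errors² = [0.36, 3.24, 1.0, 1.96]
MSE = 6.5600/4 = 1.64

1.64


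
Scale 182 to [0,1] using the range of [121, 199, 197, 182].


min=121, max=199
(182-121)/(199-121) = 61/78 = 0.7821

0.7821


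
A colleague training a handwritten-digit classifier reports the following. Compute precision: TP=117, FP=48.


Precision = TP/(TP+FP)
= 117/(117+48)
= 117/165 = 70.91%

70.91%


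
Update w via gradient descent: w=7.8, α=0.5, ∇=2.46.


w_new = w - α·∇
= 7.8 - 0.5·2.46
= 7.8 - 1.23
= 6.57

6.57


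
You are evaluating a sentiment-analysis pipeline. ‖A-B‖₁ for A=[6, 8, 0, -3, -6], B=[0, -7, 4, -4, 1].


d = |6-0| + |8+ 7| + |0-4| + |-3+ 4| + |-6-1|
  = 6 + 15 + 4 + 1 + 7
  = 33

33
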